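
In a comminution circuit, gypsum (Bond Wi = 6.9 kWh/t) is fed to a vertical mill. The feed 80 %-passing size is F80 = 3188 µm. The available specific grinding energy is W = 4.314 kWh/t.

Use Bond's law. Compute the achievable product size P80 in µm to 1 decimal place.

P80 = 155.3 µm

W = 10 Wi / √P80 − 10 Wi / √F80
P80^-0.5 = F80^-0.5 + W/(10 Wi)
  = 4.3140/(10·6.9) + 1/√3188 = 0.062522 + 0.017711 = 0.080233
P80 = (1/0.080233)² = 12.4638² = 155.35 µm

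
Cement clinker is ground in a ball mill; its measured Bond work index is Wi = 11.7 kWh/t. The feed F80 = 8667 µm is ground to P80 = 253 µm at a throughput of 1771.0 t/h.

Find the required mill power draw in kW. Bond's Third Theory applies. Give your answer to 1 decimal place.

P = 10801.3 kW

Bond:  W = 10 Wi (1/√P − 1/√F)
W = 10·11.7·(1/√253 − 1/√8667) = 10·11.7·(0.052128) = 6.0990 kWh/t
Power = W × throughput = 6.0990 kWh/t × 1771.0 t/h = 10801.3 kW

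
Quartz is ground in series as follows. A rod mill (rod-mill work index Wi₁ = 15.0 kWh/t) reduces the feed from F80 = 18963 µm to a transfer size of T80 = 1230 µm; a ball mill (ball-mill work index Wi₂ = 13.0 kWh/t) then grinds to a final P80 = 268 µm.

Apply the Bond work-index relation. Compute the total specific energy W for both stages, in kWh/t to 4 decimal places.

W_Bond = 10·Wi·(1/√P₈₀ − 1/√F₈₀)
Stage 1 (18963→1230 µm, Wi₁=15.0): W₁ = 10·15.0·(0.028513 − 0.007262) = 3.1877 kWh/t
Stage 2 (1230→268 µm, Wi₂=13.0): W₂ = 10·13.0·(0.061085 − 0.028513) = 4.2343 kWh/t
W = W₁ + W₂ = 3.1877 + 4.2343 = 7.4220 kWh/t

W = 7.4220 kWh/t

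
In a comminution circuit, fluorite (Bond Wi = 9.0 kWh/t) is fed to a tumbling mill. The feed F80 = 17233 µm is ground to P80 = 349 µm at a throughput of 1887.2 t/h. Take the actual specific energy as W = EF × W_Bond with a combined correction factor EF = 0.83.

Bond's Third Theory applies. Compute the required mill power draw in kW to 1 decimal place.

P = 6472.3 kW

Bond: W = 10·Wi·(1/√P80 − 1/√F80)
W = 10·9.0·(1/√349 − 1/√17233) = 10·9.0·(0.045911) = 4.1320 kWh/t
W_actual = 0.83 × 4.1320 = 3.4296 kWh/t
Mill draw = 3.4296 × 1887.2 = 6472.3 kW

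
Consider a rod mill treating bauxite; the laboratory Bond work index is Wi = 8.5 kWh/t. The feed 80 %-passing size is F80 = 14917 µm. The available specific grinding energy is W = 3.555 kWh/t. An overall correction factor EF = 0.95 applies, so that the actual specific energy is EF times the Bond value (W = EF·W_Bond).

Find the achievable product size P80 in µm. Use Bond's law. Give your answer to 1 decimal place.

W = 10 Wi (P80^-0.5 − F80^-0.5)
W_Bond = W / EF = 3.555 / 0.95 = 3.7421 kWh/t
P80^(−½) = W_Bond/(10 Wi) + F80^(−½)
  = 3.7421/(10·8.5) + 1/√14917 = 0.044025 + 0.008188 = 0.052212
P80 = (1/0.052212)² = 19.1525² = 366.82 µm

P80 = 366.8 µm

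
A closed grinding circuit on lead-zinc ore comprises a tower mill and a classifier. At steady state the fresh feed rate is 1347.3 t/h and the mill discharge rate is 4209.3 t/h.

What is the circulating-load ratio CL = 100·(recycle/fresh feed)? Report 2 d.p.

M = F + R at steady state, so:
R = M − F = 4209.3 − 1347.3 = 2862.0 t/h
CL = 100·R/F = 100·2862.0/1347.3 = 212.42 %

CL = 212.42 %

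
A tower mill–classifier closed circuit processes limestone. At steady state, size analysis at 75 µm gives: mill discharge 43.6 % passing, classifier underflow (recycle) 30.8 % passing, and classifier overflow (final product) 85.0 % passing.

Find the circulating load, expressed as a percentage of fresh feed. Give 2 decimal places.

Classifier node, passing 75 µm:
Fd + Rd = Ru + Fo ⇒ R/F = (o−d)/(d−u)
r = (85.0 − 43.6)/(43.6 − 30.8) = 41.4/12.8 = 3.2344
CL = 100·r = 323.44 %

CL = 323.44 %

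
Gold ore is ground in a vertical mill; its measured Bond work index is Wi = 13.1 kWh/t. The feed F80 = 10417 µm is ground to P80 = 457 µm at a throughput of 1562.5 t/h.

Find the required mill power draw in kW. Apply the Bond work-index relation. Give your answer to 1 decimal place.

P = 7569.4 kW

W_Bond = 10·Wi·(1/√P₈₀ − 1/√F₈₀)
W = 10·13.1·(1/√457 − 1/√10417) = 10·13.1·(0.036980) = 4.8444 kWh/t
Mill draw = 4.8444 × 1562.5 = 7569.4 kW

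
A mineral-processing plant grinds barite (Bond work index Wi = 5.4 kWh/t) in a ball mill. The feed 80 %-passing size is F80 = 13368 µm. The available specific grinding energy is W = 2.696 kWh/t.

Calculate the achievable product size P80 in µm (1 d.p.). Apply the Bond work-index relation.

P80 = 291.5 µm

W = 10 Wi / √P80 − 10 Wi / √F80
P80^(−½) = W/(10 Wi) + F80^(−½)
  = 2.6960/(10·5.4) + 1/√13368 = 0.049926 + 0.008649 = 0.058575
P80 = (1/0.058575)² = 17.0721² = 291.46 µm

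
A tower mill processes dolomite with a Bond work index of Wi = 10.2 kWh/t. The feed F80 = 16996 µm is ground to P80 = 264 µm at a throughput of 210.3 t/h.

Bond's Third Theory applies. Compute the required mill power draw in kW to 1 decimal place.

W = 10 Wi / √P80 − 10 Wi / √F80
W = 10·10.2·(1/√264 − 1/√16996) = 10·10.2·(0.053875) = 5.4953 kWh/t
P = W·T = 5.4953·210.3 = 1155.7 kW

P = 1155.7 kW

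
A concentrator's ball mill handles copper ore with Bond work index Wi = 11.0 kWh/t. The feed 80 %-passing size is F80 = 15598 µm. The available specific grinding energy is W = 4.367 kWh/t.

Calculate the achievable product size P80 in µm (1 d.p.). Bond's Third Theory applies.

P80 = 439.4 µm

Bond:  W = 10 Wi (1/√P − 1/√F)
⇒ 1/√P80 = W/(10·Wi) + 1/√F80
  = 4.3670/(10·11.0) + 1/√15598 = 0.039700 + 0.008007 = 0.047707
P80 = (1/0.047707)² = 20.9613² = 439.38 µm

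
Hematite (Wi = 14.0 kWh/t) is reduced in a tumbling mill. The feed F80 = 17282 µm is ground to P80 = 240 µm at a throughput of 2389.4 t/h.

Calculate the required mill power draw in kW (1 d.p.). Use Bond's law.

W = 10 Wi (1/√P80 − 1/√F80)  [Bond]
W = 10·14.0·(1/√240 − 1/√17282) = 10·14.0·(0.056943) = 7.9720 kWh/t
Mill draw = 7.9720 × 2389.4 = 19048.3 kW

P = 19048.3 kW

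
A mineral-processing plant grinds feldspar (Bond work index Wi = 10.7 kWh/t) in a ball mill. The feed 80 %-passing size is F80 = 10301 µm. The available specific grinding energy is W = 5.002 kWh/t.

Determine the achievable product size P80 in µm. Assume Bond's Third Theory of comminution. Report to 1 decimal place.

W_Bond = 10·Wi·(1/√P₈₀ − 1/√F₈₀)
P80^-0.5 = F80^-0.5 + W/(10 Wi)
  = 5.0020/(10·10.7) + 1/√10301 = 0.046748 + 0.009853 = 0.056600
P80 = (1/0.056600)² = 17.6677² = 312.15 µm

P80 = 312.1 µm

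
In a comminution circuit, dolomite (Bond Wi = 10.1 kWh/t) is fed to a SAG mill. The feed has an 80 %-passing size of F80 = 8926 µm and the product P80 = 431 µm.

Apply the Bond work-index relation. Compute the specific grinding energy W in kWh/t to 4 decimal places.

W = 10 Wi (P80^-0.5 − F80^-0.5)
1/√431 = 0.048168;  1/√8926 = 0.010585
W = 10·10.1·(0.048168 − 0.010585) = 3.7960 kWh/t

W = 3.7960 kWh/t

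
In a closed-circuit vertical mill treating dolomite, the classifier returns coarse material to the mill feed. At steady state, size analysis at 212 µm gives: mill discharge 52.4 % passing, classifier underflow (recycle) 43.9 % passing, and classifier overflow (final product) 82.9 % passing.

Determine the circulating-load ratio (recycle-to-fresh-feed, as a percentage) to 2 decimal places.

CL = 358.82 %

Balance %-passing 212 µm (r = R/F):
(1+r)·d = r·u + o ⇒ r = (o−d)/(d−u)
r = (82.9 − 52.4)/(52.4 − 43.9) = 30.5/8.5 = 3.5882
CL = 100·r = 358.82 %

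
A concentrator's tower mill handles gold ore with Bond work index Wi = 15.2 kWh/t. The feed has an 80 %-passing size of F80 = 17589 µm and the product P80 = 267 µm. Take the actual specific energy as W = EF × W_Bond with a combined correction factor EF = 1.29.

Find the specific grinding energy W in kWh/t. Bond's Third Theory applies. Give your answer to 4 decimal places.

W = 10·Wi·(P80^(-½) − F80^(-½))
1/√267 = 0.061199;  1/√17589 = 0.007540
W = 10·15.2·(0.061199 − 0.007540) = 8.1561 kWh/t
W_actual = 1.29 × 8.1561 = 10.5214 kWh/t

W = 10.5214 kWh/t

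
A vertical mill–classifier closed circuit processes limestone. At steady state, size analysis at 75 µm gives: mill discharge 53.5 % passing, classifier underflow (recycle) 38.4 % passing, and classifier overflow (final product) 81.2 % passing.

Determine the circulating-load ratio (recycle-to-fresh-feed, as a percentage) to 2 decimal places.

CL = 183.44 %

Balance %-passing 75 µm (r = R/F):
d + r·d = r·u + o → r(d−u) = o−d
r = (81.2 − 53.5)/(53.5 − 38.4) = 27.7/15.1 = 1.8344
CL = 100·r = 183.44 %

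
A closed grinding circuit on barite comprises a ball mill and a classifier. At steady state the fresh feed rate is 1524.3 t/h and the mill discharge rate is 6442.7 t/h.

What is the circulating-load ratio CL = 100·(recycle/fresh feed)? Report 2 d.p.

CL = 322.67 %

M = F + R at steady state, so:
R = M − F = 6442.7 − 1524.3 = 4918.4 t/h
CL = 100·R/F = 100·4918.4/1524.3 = 322.67 %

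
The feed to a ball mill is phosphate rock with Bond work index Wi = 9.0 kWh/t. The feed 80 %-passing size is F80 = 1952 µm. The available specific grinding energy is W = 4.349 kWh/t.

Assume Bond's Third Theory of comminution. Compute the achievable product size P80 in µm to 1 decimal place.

W = 10 Wi (P80^-0.5 − F80^-0.5)
P80^-0.5 = F80^-0.5 + W/(10 Wi)
  = 4.3490/(10·9.0) + 1/√1952 = 0.048322 + 0.022634 = 0.070956
P80 = (1/0.070956)² = 14.0932² = 198.62 µm

P80 = 198.6 µm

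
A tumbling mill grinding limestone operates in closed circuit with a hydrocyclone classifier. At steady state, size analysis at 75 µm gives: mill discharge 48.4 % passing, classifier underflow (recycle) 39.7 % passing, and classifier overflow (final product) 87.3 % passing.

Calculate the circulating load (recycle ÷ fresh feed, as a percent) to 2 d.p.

CL = 447.13 %

Let r = R/F. Size balance at 75 µm:
Fd + Rd = Ru + Fo ⇒ R/F = (o−d)/(d−u)
r = (87.3 − 48.4)/(48.4 − 39.7) = 38.9/8.7 = 4.4713
CL = 100·r = 447.13 %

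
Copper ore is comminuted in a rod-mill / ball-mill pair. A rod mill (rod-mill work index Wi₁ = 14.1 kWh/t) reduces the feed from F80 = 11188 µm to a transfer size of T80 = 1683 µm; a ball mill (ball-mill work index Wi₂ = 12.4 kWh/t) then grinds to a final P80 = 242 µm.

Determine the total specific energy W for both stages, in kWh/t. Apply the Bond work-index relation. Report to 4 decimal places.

W = 7.0524 kWh/t

W_Bond = 10·Wi·(1/√P₈₀ − 1/√F₈₀)
Stage 1 (11188→1683 µm, Wi₁=14.1): W₁ = 10·14.1·(0.024376 − 0.009454) = 2.1039 kWh/t
Stage 2 (1683→242 µm, Wi₂=12.4): W₂ = 10·12.4·(0.064282 − 0.024376) = 4.9484 kWh/t
W = W₁ + W₂ = 2.1039 + 4.9484 = 7.0524 kWh/t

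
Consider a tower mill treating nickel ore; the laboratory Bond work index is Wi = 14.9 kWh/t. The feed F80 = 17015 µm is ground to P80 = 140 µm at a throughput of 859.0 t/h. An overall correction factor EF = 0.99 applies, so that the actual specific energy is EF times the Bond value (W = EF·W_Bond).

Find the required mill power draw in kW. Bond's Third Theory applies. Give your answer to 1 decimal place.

P = 9737.6 kW

W = 10 Wi / √P80 − 10 Wi / √F80
W = 10·14.9·(1/√140 − 1/√17015) = 10·14.9·(0.076849) = 11.4505 kWh/t
W_actual = 0.99 × 11.4505 = 11.3360 kWh/t
P = W·T = 11.3360·859.0 = 9737.6 kW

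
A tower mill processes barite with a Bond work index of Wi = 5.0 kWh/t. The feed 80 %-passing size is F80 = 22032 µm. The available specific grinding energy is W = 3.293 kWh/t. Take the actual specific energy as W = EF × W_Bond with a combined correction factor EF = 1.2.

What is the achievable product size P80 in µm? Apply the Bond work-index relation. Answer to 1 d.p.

W = 10·Wi·[P80^(−½) − F80^(−½)]
W_Bond = W / EF = 3.293 / 1.2 = 2.7442 kWh/t
1/√P80 = 1/√F80 + W_Bond/(10·Wi)
  = 2.7442/(10·5.0) + 1/√22032 = 0.054883 + 0.006737 = 0.061620
P80 = (1/0.061620)² = 16.2284² = 263.36 µm

P80 = 263.4 µm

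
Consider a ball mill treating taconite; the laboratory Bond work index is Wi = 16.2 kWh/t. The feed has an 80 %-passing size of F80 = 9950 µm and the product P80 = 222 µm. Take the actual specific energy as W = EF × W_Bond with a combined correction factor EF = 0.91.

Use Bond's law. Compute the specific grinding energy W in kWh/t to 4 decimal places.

W = 10 Wi / √P80 − 10 Wi / √F80
1/√222 = 0.067116;  1/√9950 = 0.010025
W = 10·16.2·(0.067116 − 0.010025) = 9.2487 kWh/t
With EF = 0.91: W = 9.2487·0.91 = 8.4163 kWh/t

W = 8.4163 kWh/t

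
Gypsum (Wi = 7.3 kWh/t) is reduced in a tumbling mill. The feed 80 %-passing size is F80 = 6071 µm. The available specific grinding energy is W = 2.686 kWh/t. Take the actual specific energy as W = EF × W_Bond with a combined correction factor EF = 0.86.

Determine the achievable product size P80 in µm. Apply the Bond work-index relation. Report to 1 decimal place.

W = 10 Wi (1/√P80 − 1/√F80)  [Bond]
W_Bond = W / EF = 2.686 / 0.86 = 3.1233 kWh/t
P80^(−½) = W_Bond/(10 Wi) + F80^(−½)
  = 3.1233/(10·7.3) + 1/√6071 = 0.042784 + 0.012834 = 0.055619
P80 = (1/0.055619)² = 17.9796² = 323.27 µm

P80 = 323.3 µm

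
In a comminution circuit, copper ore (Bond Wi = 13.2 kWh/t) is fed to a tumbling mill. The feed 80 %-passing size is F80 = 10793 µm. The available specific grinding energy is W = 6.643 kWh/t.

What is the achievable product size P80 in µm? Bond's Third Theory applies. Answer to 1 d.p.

W = 10 Wi (1/√P80 − 1/√F80)  [Bond]
P80^-0.5 = F80^-0.5 + W/(10 Wi)
  = 6.6430/(10·13.2) + 1/√10793 = 0.050326 + 0.009626 = 0.059951
P80 = (1/0.059951)² = 16.6802² = 278.23 µm

P80 = 278.2 µm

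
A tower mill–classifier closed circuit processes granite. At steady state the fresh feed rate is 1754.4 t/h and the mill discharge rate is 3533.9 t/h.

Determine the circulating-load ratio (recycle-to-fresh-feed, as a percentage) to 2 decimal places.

Discharge = new feed + return, hence
R = M − F = 3533.9 − 1754.4 = 1779.5 t/h
CL = 100·R/F = 100·1779.5/1754.4 = 101.43 %

CL = 101.43 %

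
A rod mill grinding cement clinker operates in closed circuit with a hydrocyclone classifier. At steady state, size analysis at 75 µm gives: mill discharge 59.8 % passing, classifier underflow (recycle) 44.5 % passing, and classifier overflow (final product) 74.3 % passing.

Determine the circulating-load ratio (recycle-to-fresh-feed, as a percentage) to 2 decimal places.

CL = 94.77 %

Classifier node, passing 75 µm:
r = (o − d)/(d − u)
r = (74.3 − 59.8)/(59.8 − 44.5) = 14.5/15.3 = 0.9477
CL = 100·r = 94.77 %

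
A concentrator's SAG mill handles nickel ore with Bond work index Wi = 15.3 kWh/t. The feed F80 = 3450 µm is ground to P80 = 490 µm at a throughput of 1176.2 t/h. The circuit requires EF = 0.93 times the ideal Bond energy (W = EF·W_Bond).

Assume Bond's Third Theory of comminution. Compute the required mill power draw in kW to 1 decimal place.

P = 4711.3 kW

W = 10·Wi·(P80^(-½) − F80^(-½))
W = 10·15.3·(1/√490 − 1/√3450) = 10·15.3·(0.028150) = 4.3070 kWh/t
W_actual = 0.93 × 4.3070 = 4.0055 kWh/t
Power = W × throughput = 4.0055 kWh/t × 1176.2 t/h = 4711.3 kW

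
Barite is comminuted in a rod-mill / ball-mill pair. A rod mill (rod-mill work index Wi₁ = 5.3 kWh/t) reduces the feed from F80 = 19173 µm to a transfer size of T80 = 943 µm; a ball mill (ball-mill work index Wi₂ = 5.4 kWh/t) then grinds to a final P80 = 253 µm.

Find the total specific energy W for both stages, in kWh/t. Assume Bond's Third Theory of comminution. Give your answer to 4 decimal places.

W_Bond = 10·Wi·(1/√P₈₀ − 1/√F₈₀)
Stage 1 (19173→943 µm, Wi₁=5.3): W₁ = 10·5.3·(0.032564 − 0.007222) = 1.3432 kWh/t
Stage 2 (943→253 µm, Wi₂=5.4): W₂ = 10·5.4·(0.062869 − 0.032564) = 1.6365 kWh/t
W = W₁ + W₂ = 1.3432 + 1.6365 = 2.9796 kWh/t

W = 2.9796 kWh/t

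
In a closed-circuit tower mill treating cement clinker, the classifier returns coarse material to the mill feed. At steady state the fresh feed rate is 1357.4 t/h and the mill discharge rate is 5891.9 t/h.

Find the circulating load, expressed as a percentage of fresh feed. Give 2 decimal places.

CL = 334.06 %

Mill node: discharge = fresh + recycle.
R = M − F = 5891.9 − 1357.4 = 4534.5 t/h
CL = 100·R/F = 100·4534.5/1357.4 = 334.06 %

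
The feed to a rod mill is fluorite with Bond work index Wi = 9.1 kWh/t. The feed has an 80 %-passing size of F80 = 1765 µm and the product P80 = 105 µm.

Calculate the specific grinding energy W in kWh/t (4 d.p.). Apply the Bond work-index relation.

W = 6.7146 kWh/t

W_Bond = 10·Wi·(1/√P₈₀ − 1/√F₈₀)
1/√105 = 0.097590;  1/√1765 = 0.023803
W = 10·9.1·(0.097590 − 0.023803) = 6.7146 kWh/t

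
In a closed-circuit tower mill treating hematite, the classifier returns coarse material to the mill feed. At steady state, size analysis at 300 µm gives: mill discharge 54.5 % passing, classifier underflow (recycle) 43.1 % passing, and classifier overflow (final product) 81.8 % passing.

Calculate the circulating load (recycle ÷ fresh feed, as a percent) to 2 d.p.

CL = 239.47 %

Let r = R/F. Size balance at 300 µm:
(1+r)·d = r·u + o ⇒ r = (o−d)/(d−u)
r = (81.8 − 54.5)/(54.5 − 43.1) = 27.3/11.4 = 2.3947
CL = 100·r = 239.47 %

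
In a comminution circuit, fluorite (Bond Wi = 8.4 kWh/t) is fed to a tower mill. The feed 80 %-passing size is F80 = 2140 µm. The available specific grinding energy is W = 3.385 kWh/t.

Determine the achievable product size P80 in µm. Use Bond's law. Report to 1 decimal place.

P80 = 260.9 µm

W = 10 Wi / √P80 − 10 Wi / √F80
P80^(−½) = W/(10 Wi) + F80^(−½)
  = 3.3850/(10·8.4) + 1/√2140 = 0.040298 + 0.021617 = 0.061915
P80 = (1/0.061915)² = 16.1513² = 260.86 µm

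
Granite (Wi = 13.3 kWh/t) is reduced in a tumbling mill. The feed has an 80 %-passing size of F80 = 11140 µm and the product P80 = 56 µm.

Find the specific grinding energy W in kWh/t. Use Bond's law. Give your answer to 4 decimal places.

W = 16.5128 kWh/t

Bond:  W = 10 Wi (1/√P − 1/√F)
1/√56 = 0.133631;  1/√11140 = 0.009475
W = 10·13.3·(0.133631 − 0.009475) = 16.5128 kWh/t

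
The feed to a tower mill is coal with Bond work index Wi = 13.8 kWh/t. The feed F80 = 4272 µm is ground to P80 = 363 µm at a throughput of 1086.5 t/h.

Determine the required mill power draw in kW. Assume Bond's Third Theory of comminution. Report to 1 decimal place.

Bond:  W = 10 Wi (1/√P − 1/√F)
W = 10·13.8·(1/√363 − 1/√4272) = 10·13.8·(0.037187) = 5.1318 kWh/t
P = W·T = 5.1318·1086.5 = 5575.7 kW

P = 5575.7 kW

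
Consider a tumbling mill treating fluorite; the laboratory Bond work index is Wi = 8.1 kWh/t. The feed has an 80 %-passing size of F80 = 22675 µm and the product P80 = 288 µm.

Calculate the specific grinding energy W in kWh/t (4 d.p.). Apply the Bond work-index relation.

W = 4.2351 kWh/t

W = 10·Wi·[P80^(−½) − F80^(−½)]
1/√288 = 0.058926;  1/√22675 = 0.006641
W = 10·8.1·(0.058926 − 0.006641) = 4.2351 kWh/t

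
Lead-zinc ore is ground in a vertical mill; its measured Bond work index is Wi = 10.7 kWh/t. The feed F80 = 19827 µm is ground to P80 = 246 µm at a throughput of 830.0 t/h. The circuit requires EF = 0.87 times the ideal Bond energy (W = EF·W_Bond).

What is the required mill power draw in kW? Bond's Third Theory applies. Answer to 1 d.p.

P = 4377.5 kW

W = 10 Wi (P80^-0.5 − F80^-0.5)
W = 10·10.7·(1/√246 − 1/√19827) = 10·10.7·(0.056656) = 6.0622 kWh/t
Apply correction: 6.0622 × 0.87 = 5.2741 kWh/t
Mill draw = 5.2741 × 830.0 = 4377.5 kW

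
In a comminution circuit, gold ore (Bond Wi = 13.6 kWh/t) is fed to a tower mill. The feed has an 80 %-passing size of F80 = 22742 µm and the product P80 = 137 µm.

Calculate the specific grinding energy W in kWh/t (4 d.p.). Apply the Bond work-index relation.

W = 10 Wi (P80^-0.5 − F80^-0.5)
1/√137 = 0.085436;  1/√22742 = 0.006631
W = 10·13.6·(0.085436 − 0.006631) = 10.7174 kWh/t

W = 10.7174 kWh/t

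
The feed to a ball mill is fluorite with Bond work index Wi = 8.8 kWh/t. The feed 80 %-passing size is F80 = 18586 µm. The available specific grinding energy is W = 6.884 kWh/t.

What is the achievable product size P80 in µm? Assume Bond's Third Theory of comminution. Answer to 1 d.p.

W = 10 Wi / √P80 − 10 Wi / √F80
1/√P80 = 1/√F80 + W/(10·Wi)
  = 6.8840/(10·8.8) + 1/√18586 = 0.078227 + 0.007335 = 0.085562
P80 = (1/0.085562)² = 11.6874² = 136.59 µm

P80 = 136.6 µm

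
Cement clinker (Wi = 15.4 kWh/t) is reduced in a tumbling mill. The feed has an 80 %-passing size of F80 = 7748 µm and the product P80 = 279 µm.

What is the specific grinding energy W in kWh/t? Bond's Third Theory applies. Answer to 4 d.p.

W = 7.4702 kWh/t

W_Bond = 10·Wi·(1/√P₈₀ − 1/√F₈₀)
1/√279 = 0.059868;  1/√7748 = 0.011361
W = 10·15.4·(0.059868 − 0.011361) = 7.4702 kWh/t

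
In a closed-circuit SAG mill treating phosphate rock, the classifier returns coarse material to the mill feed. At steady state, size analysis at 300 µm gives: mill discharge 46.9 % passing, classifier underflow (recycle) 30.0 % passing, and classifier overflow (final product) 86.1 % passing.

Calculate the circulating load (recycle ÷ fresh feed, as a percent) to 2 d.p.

CL = 231.95 %

Balance %-passing 300 µm (r = R/F):
d + r·d = r·u + o → r(d−u) = o−d
r = (86.1 − 46.9)/(46.9 − 30.0) = 39.2/16.9 = 2.3195
CL = 100·r = 231.95 %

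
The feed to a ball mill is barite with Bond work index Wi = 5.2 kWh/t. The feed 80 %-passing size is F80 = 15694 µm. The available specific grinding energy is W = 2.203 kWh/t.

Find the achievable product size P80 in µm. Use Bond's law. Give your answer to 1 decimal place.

P80 = 394.5 µm

Bond:  W = 10 Wi (1/√P − 1/√F)
P80^-0.5 = F80^-0.5 + W/(10 Wi)
  = 2.2030/(10·5.2) + 1/√15694 = 0.042365 + 0.007982 = 0.050348
P80 = (1/0.050348)² = 19.8618² = 394.49 µm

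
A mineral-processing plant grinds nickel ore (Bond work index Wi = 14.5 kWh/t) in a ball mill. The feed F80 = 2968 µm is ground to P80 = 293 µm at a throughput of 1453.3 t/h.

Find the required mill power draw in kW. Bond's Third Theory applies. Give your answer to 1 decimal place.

P = 8442.8 kW

W_Bond = 10·Wi·(1/√P₈₀ − 1/√F₈₀)
W = 10·14.5·(1/√293 − 1/√2968) = 10·14.5·(0.040065) = 5.8094 kWh/t
P_mill = W·ṁ = 5.8094·1453.3 = 8442.8 kW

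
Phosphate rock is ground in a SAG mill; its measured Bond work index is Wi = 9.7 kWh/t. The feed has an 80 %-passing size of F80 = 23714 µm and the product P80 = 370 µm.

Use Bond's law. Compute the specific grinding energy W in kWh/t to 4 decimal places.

W = 10 Wi / √P80 − 10 Wi / √F80
1/√370 = 0.051988;  1/√23714 = 0.006494
W = 10·9.7·(0.051988 − 0.006494) = 4.4129 kWh/t

W = 4.4129 kWh/t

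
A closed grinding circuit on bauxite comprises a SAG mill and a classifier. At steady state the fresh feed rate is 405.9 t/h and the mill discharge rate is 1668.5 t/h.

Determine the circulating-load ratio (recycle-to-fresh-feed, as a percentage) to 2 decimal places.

CL = 311.06 %

M = F + R at steady state, so:
R = M − F = 1668.5 − 405.9 = 1262.6 t/h
CL = 100·R/F = 100·1262.6/405.9 = 311.06 %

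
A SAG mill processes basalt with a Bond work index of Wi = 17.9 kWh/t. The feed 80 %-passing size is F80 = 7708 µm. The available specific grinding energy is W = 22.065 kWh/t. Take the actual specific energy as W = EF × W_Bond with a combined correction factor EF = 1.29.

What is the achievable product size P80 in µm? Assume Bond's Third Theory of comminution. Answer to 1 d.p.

P80 = 87.4 µm

W = 10·Wi·(P80^(-½) − F80^(-½))
W_Bond = W / EF = 22.065 / 1.29 = 17.1047 kWh/t
P80^-0.5 = F80^-0.5 + W_Bond/(10 Wi)
  = 17.1047/(10·17.9) + 1/√7708 = 0.095557 + 0.011390 = 0.106947
P80 = (1/0.106947)² = 9.3504² = 87.43 µm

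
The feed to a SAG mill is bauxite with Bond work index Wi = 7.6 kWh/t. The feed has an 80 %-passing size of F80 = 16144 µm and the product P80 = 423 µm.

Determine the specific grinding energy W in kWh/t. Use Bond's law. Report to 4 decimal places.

W = 3.0971 kWh/t

W_Bond = 10·Wi·(1/√P₈₀ − 1/√F₈₀)
1/√423 = 0.048622;  1/√16144 = 0.007870
W = 10·7.6·(0.048622 − 0.007870) = 3.0971 kWh/t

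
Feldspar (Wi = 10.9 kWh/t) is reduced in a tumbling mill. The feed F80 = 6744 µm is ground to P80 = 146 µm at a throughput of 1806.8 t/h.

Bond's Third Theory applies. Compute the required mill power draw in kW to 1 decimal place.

Bond: W = 10·Wi·(1/√P80 − 1/√F80)
W = 10·10.9·(1/√146 − 1/√6744) = 10·10.9·(0.070584) = 7.6936 kWh/t
P = W·T = 7.6936·1806.8 = 13900.8 kW

P = 13900.8 kW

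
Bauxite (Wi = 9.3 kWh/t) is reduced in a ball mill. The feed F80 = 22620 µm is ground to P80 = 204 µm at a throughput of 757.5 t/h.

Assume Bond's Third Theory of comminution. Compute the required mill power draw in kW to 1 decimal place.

W = 10 Wi (P80^-0.5 − F80^-0.5)
W = 10·9.3·(1/√204 − 1/√22620) = 10·9.3·(0.063365) = 5.8929 kWh/t
Mill draw = 5.8929 × 757.5 = 4463.9 kW

P = 4463.9 kW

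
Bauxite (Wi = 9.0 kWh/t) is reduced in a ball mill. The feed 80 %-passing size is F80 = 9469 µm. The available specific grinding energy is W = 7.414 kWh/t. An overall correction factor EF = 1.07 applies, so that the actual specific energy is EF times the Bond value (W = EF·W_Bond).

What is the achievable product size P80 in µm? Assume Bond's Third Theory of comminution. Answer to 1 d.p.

P80 = 131.3 µm

W = 10 Wi / √P80 − 10 Wi / √F80
W_Bond = W / EF = 7.414 / 1.07 = 6.9290 kWh/t
P80^(−½) = W_Bond/(10 Wi) + F80^(−½)
  = 6.9290/(10·9.0) + 1/√9469 = 0.076989 + 0.010277 = 0.087265
P80 = (1/0.087265)² = 11.4593² = 131.32 µm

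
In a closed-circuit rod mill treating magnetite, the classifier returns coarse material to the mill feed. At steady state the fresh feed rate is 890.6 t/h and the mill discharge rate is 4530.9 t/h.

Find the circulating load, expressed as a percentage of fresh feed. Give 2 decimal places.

M = F + R at steady state, so:
R = M − F = 4530.9 − 890.6 = 3640.3 t/h
CL = 100·R/F = 100·3640.3/890.6 = 408.75 %

CL = 408.75 %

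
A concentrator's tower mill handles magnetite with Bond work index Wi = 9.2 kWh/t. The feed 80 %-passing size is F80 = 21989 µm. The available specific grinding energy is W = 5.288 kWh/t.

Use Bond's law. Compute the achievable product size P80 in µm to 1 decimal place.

W = 10·Wi·[P80^(−½) − F80^(−½)]
1/√P80 = 1/√F80 + W/(10·Wi)
  = 5.2880/(10·9.2) + 1/√21989 = 0.057478 + 0.006744 = 0.064222
P80 = (1/0.064222)² = 15.5710² = 242.46 µm

P80 = 242.5 µm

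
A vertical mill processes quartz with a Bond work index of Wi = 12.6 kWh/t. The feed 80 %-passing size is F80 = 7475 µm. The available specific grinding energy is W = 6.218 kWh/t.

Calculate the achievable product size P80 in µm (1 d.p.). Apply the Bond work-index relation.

P80 = 269.5 µm

W = 10 Wi (P80^-0.5 − F80^-0.5)
⇒ 1/√P80 = W/(10 Wi) + 1/√F80
  = 6.2180/(10·12.6) + 1/√7475 = 0.049349 + 0.011566 = 0.060916
P80 = (1/0.060916)² = 16.4162² = 269.49 µm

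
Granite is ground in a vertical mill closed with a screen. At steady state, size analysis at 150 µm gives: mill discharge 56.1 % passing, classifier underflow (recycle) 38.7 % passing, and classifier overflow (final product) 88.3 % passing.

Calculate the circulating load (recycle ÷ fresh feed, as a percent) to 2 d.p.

Two-product formula at 150 µm:
Fd + Rd = Ru + Fo ⇒ R/F = (o−d)/(d−u)
r = (88.3 − 56.1)/(56.1 − 38.7) = 32.2/17.4 = 1.8506
CL = 100·r = 185.06 %

CL = 185.06 %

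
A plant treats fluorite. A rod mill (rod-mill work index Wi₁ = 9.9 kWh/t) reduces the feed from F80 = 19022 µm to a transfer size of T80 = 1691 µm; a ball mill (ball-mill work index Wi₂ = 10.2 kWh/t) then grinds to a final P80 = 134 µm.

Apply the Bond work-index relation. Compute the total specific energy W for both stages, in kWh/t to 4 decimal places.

W = 10 Wi (P80^-0.5 − F80^-0.5)
Stage 1 (19022→1691 µm, Wi₁=9.9): W₁ = 10·9.9·(0.024318 − 0.007251) = 1.6897 kWh/t
Stage 2 (1691→134 µm, Wi₂=10.2): W₂ = 10·10.2·(0.086387 − 0.024318) = 6.3310 kWh/t
W = W₁ + W₂ = 1.6897 + 6.3310 = 8.0207 kWh/t

W = 8.0207 kWh/t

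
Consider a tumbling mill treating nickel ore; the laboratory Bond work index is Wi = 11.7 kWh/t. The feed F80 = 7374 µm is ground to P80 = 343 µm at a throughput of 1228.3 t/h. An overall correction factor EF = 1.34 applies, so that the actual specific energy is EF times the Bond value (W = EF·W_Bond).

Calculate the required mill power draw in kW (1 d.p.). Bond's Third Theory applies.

P = 8155.4 kW

W_Bond = 10·Wi·(1/√P₈₀ − 1/√F₈₀)
W = 10·11.7·(1/√343 − 1/√7374) = 10·11.7·(0.042350) = 4.9549 kWh/t
Apply correction: 4.9549 × 1.34 = 6.6396 kWh/t
P = W·T = 6.6396·1228.3 = 8155.4 kW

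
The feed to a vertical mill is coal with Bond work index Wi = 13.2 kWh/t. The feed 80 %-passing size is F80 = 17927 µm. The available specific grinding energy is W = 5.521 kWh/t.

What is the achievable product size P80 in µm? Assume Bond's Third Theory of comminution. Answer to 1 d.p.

W_Bond = 10·Wi·(1/√P₈₀ − 1/√F₈₀)
P80^-0.5 = F80^-0.5 + W/(10 Wi)
  = 5.5210/(10·13.2) + 1/√17927 = 0.041826 + 0.007469 = 0.049294
P80 = (1/0.049294)² = 20.2862² = 411.53 µm

P80 = 411.5 µm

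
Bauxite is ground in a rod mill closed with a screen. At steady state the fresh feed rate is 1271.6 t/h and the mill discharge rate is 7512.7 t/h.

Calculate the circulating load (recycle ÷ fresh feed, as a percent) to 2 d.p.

Steady state: M = F + R.
R = M − F = 7512.7 − 1271.6 = 6241.1 t/h
CL = 100·R/F = 100·6241.1/1271.6 = 490.81 %

CL = 490.81 %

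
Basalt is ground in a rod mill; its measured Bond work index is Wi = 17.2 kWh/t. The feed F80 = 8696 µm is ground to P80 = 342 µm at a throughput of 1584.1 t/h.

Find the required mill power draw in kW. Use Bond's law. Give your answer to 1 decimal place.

W_Bond = 10·Wi·(1/√P₈₀ − 1/√F₈₀)
W = 10·17.2·(1/√342 − 1/√8696) = 10·17.2·(0.043350) = 7.4562 kWh/t
Power = W × throughput = 7.4562 kWh/t × 1584.1 t/h = 11811.4 kW

P = 11811.4 kW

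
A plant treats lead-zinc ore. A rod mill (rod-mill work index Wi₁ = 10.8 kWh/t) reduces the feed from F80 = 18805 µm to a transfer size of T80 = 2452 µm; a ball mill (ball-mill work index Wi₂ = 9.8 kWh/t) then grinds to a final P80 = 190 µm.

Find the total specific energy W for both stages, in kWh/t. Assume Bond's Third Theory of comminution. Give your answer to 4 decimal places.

W = 6.5240 kWh/t

W_Bond = 10·Wi·(1/√P₈₀ − 1/√F₈₀)
Stage 1 (18805→2452 µm, Wi₁=10.8): W₁ = 10·10.8·(0.020195 − 0.007292) = 1.3935 kWh/t
Stage 2 (2452→190 µm, Wi₂=9.8): W₂ = 10·9.8·(0.072548 − 0.020195) = 5.1306 kWh/t
W = W₁ + W₂ = 1.3935 + 5.1306 = 6.5240 kWh/t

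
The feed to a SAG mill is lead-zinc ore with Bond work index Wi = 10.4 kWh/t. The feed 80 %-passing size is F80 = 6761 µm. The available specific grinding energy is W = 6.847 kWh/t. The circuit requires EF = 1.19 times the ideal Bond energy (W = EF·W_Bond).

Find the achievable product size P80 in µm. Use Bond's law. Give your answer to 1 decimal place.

P80 = 219.6 µm

Bond:  W = 10 Wi (1/√P − 1/√F)
W_Bond = W / EF = 6.847 / 1.19 = 5.7538 kWh/t
P80^(−½) = W_Bond/(10 Wi) + F80^(−½)
  = 5.7538/(10·10.4) + 1/√6761 = 0.055325 + 0.012162 = 0.067487
P80 = (1/0.067487)² = 14.8178² = 219.57 µm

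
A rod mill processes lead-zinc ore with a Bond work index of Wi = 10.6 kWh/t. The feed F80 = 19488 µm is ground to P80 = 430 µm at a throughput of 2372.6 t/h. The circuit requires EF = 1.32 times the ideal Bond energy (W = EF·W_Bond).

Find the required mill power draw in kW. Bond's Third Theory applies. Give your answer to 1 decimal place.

W = 10·Wi·(P80^(-½) − F80^(-½))
W = 10·10.6·(1/√430 − 1/√19488) = 10·10.6·(0.041061) = 4.3525 kWh/t
Corrected W = EF·W_Bond = 1.32·4.3525 = 5.7452 kWh/t
P = W·T = 5.7452·2372.6 = 13631.2 kW

P = 13631.2 kW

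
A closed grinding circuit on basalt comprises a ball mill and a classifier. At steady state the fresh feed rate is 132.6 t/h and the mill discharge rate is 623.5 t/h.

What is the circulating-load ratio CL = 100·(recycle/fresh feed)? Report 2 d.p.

CL = 370.21 %

Steady state: M = F + R.
R = M − F = 623.5 − 132.6 = 490.9 t/h
CL = 100·R/F = 100·490.9/132.6 = 370.21 %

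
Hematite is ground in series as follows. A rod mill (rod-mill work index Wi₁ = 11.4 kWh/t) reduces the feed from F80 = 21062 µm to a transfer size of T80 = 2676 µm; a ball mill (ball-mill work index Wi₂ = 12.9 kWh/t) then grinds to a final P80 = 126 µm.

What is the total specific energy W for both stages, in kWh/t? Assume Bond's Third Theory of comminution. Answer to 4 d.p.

W = 10 Wi (1/√P80 − 1/√F80)  [Bond]
Stage 1 (21062→2676 µm, Wi₁=11.4): W₁ = 10·11.4·(0.019331 − 0.006890) = 1.4182 kWh/t
Stage 2 (2676→126 µm, Wi₂=12.9): W₂ = 10·12.9·(0.089087 − 0.019331) = 8.9985 kWh/t
W = W₁ + W₂ = 1.4182 + 8.9985 = 10.4168 kWh/t

W = 10.4168 kWh/t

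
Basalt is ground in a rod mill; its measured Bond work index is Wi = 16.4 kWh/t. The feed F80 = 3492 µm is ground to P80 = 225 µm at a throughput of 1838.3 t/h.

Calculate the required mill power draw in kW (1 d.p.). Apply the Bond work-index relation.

W = 10·Wi·(P80^(-½) − F80^(-½))
W = 10·16.4·(1/√225 − 1/√3492) = 10·16.4·(0.049744) = 8.1581 kWh/t
P_mill = W·ṁ = 8.1581·1838.3 = 14997.0 kW

P = 14997.0 kW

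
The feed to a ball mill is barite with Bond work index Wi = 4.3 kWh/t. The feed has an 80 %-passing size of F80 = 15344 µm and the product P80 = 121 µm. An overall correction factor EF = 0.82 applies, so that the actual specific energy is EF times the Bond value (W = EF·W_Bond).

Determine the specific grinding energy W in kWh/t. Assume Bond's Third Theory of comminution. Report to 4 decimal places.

W = 10 Wi / √P80 − 10 Wi / √F80
1/√121 = 0.090909;  1/√15344 = 0.008073
W = 10·4.3·(0.090909 − 0.008073) = 3.5620 kWh/t
Corrected W = EF·W_Bond = 0.82·3.5620 = 2.9208 kWh/t

W = 2.9208 kWh/t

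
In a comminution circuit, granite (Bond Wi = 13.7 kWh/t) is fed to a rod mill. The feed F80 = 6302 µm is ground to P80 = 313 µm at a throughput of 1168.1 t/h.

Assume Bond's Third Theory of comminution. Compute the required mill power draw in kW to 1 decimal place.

W = 10·Wi·[P80^(−½) − F80^(−½)]
W = 10·13.7·(1/√313 − 1/√6302) = 10·13.7·(0.043927) = 6.0179 kWh/t
P = W·T = 6.0179·1168.1 = 7029.5 kW

P = 7029.5 kW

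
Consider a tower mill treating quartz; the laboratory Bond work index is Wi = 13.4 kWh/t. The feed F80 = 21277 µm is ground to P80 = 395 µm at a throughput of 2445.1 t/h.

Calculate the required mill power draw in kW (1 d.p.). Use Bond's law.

P = 14239.3 kW

W = 10·Wi·(P80^(-½) − F80^(-½))
W = 10·13.4·(1/√395 − 1/√21277) = 10·13.4·(0.043460) = 5.8236 kWh/t
Power = W × throughput = 5.8236 kWh/t × 2445.1 t/h = 14239.3 kW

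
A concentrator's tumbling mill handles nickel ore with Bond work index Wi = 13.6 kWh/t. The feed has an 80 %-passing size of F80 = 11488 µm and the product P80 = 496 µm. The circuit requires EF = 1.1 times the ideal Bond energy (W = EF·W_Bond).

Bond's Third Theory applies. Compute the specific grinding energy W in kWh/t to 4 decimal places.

W = 5.3215 kWh/t

W_Bond = 10·Wi·(1/√P₈₀ − 1/√F₈₀)
1/√496 = 0.044901;  1/√11488 = 0.009330
W = 10·13.6·(0.044901 − 0.009330) = 4.8377 kWh/t
With EF = 1.1: W = 4.8377·1.1 = 5.3215 kWh/t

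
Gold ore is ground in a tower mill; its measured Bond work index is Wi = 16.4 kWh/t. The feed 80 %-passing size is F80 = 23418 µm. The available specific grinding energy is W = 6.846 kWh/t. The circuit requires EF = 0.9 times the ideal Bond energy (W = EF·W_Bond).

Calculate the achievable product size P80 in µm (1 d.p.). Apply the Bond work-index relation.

W = 10 Wi (1/√P80 − 1/√F80)  [Bond]
W_Bond = W / EF = 6.846 / 0.9 = 7.6067 kWh/t
P80^(−½) = W_Bond/(10 Wi) + F80^(−½)
  = 7.6067/(10·16.4) + 1/√23418 = 0.046382 + 0.006535 = 0.052917
P80 = (1/0.052917)² = 18.8976² = 357.12 µm

P80 = 357.1 µm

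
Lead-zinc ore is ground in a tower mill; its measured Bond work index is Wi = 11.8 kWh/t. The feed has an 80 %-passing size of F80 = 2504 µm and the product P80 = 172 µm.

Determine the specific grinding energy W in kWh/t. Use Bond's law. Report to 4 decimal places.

W_Bond = 10·Wi·(1/√P₈₀ − 1/√F₈₀)
1/√172 = 0.076249;  1/√2504 = 0.019984
W = 10·11.8·(0.076249 − 0.019984) = 6.6393 kWh/t

W = 6.6393 kWh/t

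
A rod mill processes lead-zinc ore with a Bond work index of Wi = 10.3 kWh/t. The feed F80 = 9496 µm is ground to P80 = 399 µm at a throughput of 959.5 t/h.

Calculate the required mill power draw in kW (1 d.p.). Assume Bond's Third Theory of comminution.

W = 10·Wi·[P80^(−½) − F80^(−½)]
W = 10·10.3·(1/√399 − 1/√9496) = 10·10.3·(0.039801) = 4.0995 kWh/t
P = W·T = 4.0995·959.5 = 3933.4 kW

P = 3933.4 kW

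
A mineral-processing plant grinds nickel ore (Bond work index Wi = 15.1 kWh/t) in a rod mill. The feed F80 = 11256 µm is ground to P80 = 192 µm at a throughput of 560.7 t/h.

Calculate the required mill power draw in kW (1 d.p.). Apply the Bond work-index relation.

P = 5312.2 kW

W = 10 Wi / √P80 − 10 Wi / √F80
W = 10·15.1·(1/√192 − 1/√11256) = 10·15.1·(0.062743) = 9.4742 kWh/t
Power = W × throughput = 9.4742 kWh/t × 560.7 t/h = 5312.2 kW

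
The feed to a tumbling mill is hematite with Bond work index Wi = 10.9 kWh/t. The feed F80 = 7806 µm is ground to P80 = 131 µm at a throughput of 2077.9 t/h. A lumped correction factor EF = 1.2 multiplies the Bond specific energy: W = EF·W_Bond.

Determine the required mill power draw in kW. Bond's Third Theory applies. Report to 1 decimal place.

P = 20670.1 kW

W = 10 Wi (1/√P80 − 1/√F80)  [Bond]
W = 10·10.9·(1/√131 − 1/√7806) = 10·10.9·(0.076052) = 8.2897 kWh/t
Corrected W = EF·W_Bond = 1.2·8.2897 = 9.9476 kWh/t
Power = W × throughput = 9.9476 kWh/t × 2077.9 t/h = 20670.1 kW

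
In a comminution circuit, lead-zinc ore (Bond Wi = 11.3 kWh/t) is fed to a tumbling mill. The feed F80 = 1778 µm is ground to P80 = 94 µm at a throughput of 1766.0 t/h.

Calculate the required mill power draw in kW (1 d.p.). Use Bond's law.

W = 10 Wi / √P80 − 10 Wi / √F80
W = 10·11.3·(1/√94 − 1/√1778) = 10·11.3·(0.079427) = 8.9752 kWh/t
Power = W × throughput = 8.9752 kWh/t × 1766.0 t/h = 15850.2 kW

P = 15850.2 kW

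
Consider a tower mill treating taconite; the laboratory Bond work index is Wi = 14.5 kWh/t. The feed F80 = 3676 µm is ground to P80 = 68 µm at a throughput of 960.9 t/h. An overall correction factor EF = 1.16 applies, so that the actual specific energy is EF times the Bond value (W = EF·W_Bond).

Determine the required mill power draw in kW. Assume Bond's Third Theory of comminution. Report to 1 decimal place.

P = 16934.0 kW

W = 10 Wi / √P80 − 10 Wi / √F80
W = 10·14.5·(1/√68 − 1/√3676) = 10·14.5·(0.104774) = 15.1923 kWh/t
With EF = 1.16: W = 15.1923·1.16 = 17.6230 kWh/t
Mill draw = 17.6230 × 960.9 = 16934.0 kW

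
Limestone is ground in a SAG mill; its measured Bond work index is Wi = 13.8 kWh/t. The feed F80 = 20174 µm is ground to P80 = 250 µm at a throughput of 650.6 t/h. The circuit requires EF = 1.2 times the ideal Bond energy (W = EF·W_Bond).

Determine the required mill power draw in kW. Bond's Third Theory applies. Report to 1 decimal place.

P = 6055.5 kW

W = 10·Wi·(P80^(-½) − F80^(-½))
W = 10·13.8·(1/√250 − 1/√20174) = 10·13.8·(0.056205) = 7.7563 kWh/t
With EF = 1.2: W = 7.7563·1.2 = 9.3076 kWh/t
P = W·T = 9.3076·650.6 = 6055.5 kW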